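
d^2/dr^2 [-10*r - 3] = 0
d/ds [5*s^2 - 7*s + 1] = 10*s - 7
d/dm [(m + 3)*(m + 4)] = 2*m + 7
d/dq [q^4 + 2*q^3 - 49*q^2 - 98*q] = 4*q^3 + 6*q^2 - 98*q - 98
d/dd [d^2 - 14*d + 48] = 2*d - 14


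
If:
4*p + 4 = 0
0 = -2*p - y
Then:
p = -1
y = 2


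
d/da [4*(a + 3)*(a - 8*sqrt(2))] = 8*a - 32*sqrt(2) + 12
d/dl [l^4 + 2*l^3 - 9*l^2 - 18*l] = 4*l^3 + 6*l^2 - 18*l - 18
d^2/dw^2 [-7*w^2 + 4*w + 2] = -14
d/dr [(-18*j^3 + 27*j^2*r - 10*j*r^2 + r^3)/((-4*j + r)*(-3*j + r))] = (22*j^2 - 8*j*r + r^2)/(16*j^2 - 8*j*r + r^2)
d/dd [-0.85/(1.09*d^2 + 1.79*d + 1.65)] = (1.853*d + 1.5215)/(1.09*d^2 + 1.79*d + 1.65)^2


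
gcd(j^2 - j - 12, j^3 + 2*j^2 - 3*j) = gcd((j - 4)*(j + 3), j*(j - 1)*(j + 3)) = j + 3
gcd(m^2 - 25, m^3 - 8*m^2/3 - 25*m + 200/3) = m^2 - 25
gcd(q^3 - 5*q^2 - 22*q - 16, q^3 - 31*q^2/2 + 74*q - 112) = q - 8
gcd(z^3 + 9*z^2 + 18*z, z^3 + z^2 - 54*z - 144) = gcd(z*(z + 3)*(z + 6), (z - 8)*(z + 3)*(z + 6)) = z^2 + 9*z + 18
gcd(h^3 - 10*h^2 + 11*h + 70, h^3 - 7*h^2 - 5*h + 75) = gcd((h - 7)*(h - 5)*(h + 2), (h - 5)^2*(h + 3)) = h - 5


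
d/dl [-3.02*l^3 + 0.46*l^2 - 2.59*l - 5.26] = -9.06*l^2 + 0.92*l - 2.59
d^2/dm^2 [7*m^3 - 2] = 42*m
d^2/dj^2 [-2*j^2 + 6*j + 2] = -4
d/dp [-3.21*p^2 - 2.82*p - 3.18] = -6.42*p - 2.82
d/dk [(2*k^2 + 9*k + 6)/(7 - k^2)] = (9*k^2 + 40*k + 63)/(k^4 - 14*k^2 + 49)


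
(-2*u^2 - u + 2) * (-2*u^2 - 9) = 4*u^4 + 2*u^3 + 14*u^2 + 9*u - 18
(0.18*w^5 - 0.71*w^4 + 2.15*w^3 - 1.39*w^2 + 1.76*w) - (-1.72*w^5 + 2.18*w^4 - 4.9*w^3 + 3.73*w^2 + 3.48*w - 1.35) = 1.9*w^5 - 2.89*w^4 + 7.05*w^3 - 5.12*w^2 - 1.72*w + 1.35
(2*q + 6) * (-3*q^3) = -6*q^4 - 18*q^3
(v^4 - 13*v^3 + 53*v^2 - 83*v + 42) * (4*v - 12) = 4*v^5 - 64*v^4 + 368*v^3 - 968*v^2 + 1164*v - 504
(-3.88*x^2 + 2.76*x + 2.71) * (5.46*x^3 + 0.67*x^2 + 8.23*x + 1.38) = -21.1848*x^5 + 12.47*x^4 - 15.2866*x^3 + 19.1761*x^2 + 26.1121*x + 3.7398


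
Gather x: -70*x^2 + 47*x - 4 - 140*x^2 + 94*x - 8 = -210*x^2 + 141*x - 12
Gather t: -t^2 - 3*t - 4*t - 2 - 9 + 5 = -t^2 - 7*t - 6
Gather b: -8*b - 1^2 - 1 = -8*b - 2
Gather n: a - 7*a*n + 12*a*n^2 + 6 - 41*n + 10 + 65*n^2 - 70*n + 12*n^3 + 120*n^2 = a + 12*n^3 + n^2*(12*a + 185) + n*(-7*a - 111) + 16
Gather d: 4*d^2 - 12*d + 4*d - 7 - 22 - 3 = 4*d^2 - 8*d - 32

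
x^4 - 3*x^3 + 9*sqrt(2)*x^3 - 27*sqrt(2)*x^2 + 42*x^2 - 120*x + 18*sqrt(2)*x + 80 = (x - 2)*(x - 1)*(x + 4*sqrt(2))*(x + 5*sqrt(2))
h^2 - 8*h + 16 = (h - 4)^2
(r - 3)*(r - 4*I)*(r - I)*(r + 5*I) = r^4 - 3*r^3 + 21*r^2 - 63*r - 20*I*r + 60*I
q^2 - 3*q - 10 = (q - 5)*(q + 2)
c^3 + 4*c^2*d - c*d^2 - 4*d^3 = (c - d)*(c + d)*(c + 4*d)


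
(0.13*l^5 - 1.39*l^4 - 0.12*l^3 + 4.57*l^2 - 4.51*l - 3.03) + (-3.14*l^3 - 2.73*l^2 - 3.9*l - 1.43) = 0.13*l^5 - 1.39*l^4 - 3.26*l^3 + 1.84*l^2 - 8.41*l - 4.46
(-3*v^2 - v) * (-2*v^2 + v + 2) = 6*v^4 - v^3 - 7*v^2 - 2*v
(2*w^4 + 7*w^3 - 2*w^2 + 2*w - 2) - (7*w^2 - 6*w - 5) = 2*w^4 + 7*w^3 - 9*w^2 + 8*w + 3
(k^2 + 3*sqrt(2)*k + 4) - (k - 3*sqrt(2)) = k^2 - k + 3*sqrt(2)*k + 4 + 3*sqrt(2)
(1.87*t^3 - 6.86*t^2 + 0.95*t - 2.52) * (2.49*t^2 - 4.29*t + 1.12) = 4.6563*t^5 - 25.1037*t^4 + 33.8893*t^3 - 18.0335*t^2 + 11.8748*t - 2.8224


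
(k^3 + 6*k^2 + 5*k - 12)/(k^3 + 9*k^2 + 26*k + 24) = (k - 1)/(k + 2)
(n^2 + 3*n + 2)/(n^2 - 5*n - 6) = (n + 2)/(n - 6)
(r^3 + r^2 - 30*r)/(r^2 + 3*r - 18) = r*(r - 5)/(r - 3)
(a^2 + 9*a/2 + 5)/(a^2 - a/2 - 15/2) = (a + 2)/(a - 3)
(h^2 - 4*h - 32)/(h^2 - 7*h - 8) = (h + 4)/(h + 1)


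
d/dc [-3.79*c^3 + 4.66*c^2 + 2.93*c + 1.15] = -11.37*c^2 + 9.32*c + 2.93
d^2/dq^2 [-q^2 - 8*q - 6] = -2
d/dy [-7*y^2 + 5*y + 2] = 5 - 14*y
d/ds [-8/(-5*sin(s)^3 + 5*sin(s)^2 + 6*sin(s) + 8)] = 8*(-15*sin(s)^2 + 10*sin(s) + 6)*cos(s)/(-5*sin(s)^3 + 5*sin(s)^2 + 6*sin(s) + 8)^2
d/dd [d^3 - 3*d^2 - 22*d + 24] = 3*d^2 - 6*d - 22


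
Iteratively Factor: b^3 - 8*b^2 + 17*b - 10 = (b - 5)*(b^2 - 3*b + 2) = (b - 5)*(b - 1)*(b - 2)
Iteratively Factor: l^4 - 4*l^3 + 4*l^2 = (l - 2)*(l^3 - 2*l^2) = l*(l - 2)*(l^2 - 2*l) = l*(l - 2)^2*(l)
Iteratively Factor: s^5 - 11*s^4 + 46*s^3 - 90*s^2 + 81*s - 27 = (s - 3)*(s^4 - 8*s^3 + 22*s^2 - 24*s + 9) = (s - 3)*(s - 1)*(s^3 - 7*s^2 + 15*s - 9) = (s - 3)^2*(s - 1)*(s^2 - 4*s + 3) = (s - 3)^2*(s - 1)^2*(s - 3)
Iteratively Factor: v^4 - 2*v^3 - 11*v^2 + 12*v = (v + 3)*(v^3 - 5*v^2 + 4*v) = (v - 4)*(v + 3)*(v^2 - v) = (v - 4)*(v - 1)*(v + 3)*(v)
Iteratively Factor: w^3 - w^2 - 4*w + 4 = (w - 2)*(w^2 + w - 2) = (w - 2)*(w - 1)*(w + 2)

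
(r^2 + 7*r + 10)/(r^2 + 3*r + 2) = (r + 5)/(r + 1)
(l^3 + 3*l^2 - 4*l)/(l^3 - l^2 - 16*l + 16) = l/(l - 4)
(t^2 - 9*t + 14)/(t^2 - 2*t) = (t - 7)/t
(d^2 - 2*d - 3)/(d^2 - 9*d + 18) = (d + 1)/(d - 6)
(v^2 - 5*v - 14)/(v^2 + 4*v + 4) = (v - 7)/(v + 2)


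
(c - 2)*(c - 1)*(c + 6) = c^3 + 3*c^2 - 16*c + 12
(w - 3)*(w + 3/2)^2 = w^3 - 27*w/4 - 27/4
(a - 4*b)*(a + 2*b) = a^2 - 2*a*b - 8*b^2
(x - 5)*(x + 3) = x^2 - 2*x - 15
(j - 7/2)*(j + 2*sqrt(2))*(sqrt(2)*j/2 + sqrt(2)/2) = sqrt(2)*j^3/2 - 5*sqrt(2)*j^2/4 + 2*j^2 - 5*j - 7*sqrt(2)*j/4 - 7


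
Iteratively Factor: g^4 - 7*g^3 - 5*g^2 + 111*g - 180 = (g - 5)*(g^3 - 2*g^2 - 15*g + 36) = (g - 5)*(g - 3)*(g^2 + g - 12) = (g - 5)*(g - 3)*(g + 4)*(g - 3)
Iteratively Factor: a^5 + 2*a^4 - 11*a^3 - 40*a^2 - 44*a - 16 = (a + 1)*(a^4 + a^3 - 12*a^2 - 28*a - 16) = (a - 4)*(a + 1)*(a^3 + 5*a^2 + 8*a + 4) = (a - 4)*(a + 1)*(a + 2)*(a^2 + 3*a + 2) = (a - 4)*(a + 1)*(a + 2)^2*(a + 1)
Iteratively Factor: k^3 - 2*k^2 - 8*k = (k - 4)*(k^2 + 2*k) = k*(k - 4)*(k + 2)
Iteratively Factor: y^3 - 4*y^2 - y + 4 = (y + 1)*(y^2 - 5*y + 4) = (y - 4)*(y + 1)*(y - 1)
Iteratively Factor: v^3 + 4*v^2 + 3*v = (v)*(v^2 + 4*v + 3) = v*(v + 1)*(v + 3)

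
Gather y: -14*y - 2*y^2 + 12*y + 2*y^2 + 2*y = 0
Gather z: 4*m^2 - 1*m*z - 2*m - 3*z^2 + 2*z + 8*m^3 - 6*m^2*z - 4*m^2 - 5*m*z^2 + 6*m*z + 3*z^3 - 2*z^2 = 8*m^3 - 2*m + 3*z^3 + z^2*(-5*m - 5) + z*(-6*m^2 + 5*m + 2)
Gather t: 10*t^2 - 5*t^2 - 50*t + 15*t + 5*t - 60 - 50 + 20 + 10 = 5*t^2 - 30*t - 80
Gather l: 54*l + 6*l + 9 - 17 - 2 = 60*l - 10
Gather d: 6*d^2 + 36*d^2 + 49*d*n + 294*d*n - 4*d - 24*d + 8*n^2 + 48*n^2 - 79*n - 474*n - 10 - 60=42*d^2 + d*(343*n - 28) + 56*n^2 - 553*n - 70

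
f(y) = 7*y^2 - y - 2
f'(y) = 14*y - 1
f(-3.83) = 104.51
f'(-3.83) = -54.62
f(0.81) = 1.78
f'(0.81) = 10.34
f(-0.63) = 1.41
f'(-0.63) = -9.82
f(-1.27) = 10.56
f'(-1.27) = -18.78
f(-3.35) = 79.91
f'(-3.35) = -47.90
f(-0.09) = -1.85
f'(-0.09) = -2.26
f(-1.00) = 6.00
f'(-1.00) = -15.00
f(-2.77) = 54.48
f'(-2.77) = -39.78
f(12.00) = 994.00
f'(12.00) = 167.00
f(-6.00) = 256.00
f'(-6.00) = -85.00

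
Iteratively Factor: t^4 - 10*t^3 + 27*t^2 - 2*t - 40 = (t - 4)*(t^3 - 6*t^2 + 3*t + 10) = (t - 4)*(t - 2)*(t^2 - 4*t - 5) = (t - 4)*(t - 2)*(t + 1)*(t - 5)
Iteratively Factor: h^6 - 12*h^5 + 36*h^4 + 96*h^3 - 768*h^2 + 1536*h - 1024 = (h + 4)*(h^5 - 16*h^4 + 100*h^3 - 304*h^2 + 448*h - 256) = (h - 4)*(h + 4)*(h^4 - 12*h^3 + 52*h^2 - 96*h + 64) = (h - 4)^2*(h + 4)*(h^3 - 8*h^2 + 20*h - 16) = (h - 4)^2*(h - 2)*(h + 4)*(h^2 - 6*h + 8) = (h - 4)^3*(h - 2)*(h + 4)*(h - 2)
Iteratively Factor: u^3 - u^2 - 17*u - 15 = (u + 1)*(u^2 - 2*u - 15) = (u - 5)*(u + 1)*(u + 3)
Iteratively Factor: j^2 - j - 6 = (j - 3)*(j + 2)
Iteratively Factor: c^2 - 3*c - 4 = (c - 4)*(c + 1)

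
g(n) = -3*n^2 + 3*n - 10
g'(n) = 3 - 6*n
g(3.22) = -31.45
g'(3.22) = -16.32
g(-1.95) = -27.26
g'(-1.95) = 14.70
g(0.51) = -9.25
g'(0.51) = -0.06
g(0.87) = -9.66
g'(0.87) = -2.22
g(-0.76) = -14.01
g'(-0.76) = 7.56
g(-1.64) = -22.99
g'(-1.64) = 12.84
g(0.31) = -9.36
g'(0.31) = 1.14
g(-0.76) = -14.01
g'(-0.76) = 7.56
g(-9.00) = -280.00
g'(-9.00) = 57.00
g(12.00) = -406.00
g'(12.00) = -69.00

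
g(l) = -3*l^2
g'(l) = -6*l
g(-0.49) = -0.72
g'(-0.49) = 2.94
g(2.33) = -16.29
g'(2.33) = -13.98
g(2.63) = -20.75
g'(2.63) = -15.78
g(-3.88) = -45.16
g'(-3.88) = 23.28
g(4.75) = -67.69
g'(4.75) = -28.50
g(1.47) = -6.48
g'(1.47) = -8.82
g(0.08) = -0.02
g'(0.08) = -0.48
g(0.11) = -0.04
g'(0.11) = -0.66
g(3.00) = -27.00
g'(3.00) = -18.00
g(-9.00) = -243.00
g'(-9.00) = 54.00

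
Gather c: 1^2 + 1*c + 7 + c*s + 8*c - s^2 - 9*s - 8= c*(s + 9) - s^2 - 9*s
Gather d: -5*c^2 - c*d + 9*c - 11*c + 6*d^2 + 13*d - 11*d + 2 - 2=-5*c^2 - 2*c + 6*d^2 + d*(2 - c)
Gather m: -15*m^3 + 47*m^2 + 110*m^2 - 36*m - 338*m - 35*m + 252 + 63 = -15*m^3 + 157*m^2 - 409*m + 315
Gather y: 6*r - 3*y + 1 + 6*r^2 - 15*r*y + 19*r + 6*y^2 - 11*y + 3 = 6*r^2 + 25*r + 6*y^2 + y*(-15*r - 14) + 4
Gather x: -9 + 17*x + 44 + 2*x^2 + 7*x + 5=2*x^2 + 24*x + 40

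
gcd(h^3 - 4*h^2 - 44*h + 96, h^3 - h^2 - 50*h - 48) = h^2 - 2*h - 48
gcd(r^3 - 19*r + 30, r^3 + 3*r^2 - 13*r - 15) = r^2 + 2*r - 15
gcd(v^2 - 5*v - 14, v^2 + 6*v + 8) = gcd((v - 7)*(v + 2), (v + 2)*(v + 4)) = v + 2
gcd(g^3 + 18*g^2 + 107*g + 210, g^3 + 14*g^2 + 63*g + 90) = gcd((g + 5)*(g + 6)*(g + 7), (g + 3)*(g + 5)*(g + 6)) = g^2 + 11*g + 30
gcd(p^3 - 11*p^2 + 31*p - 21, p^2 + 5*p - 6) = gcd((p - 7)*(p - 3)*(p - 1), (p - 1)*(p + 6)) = p - 1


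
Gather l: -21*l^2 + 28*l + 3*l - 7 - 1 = -21*l^2 + 31*l - 8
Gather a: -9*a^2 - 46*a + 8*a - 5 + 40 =-9*a^2 - 38*a + 35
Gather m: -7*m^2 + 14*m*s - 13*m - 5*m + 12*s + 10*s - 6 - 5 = -7*m^2 + m*(14*s - 18) + 22*s - 11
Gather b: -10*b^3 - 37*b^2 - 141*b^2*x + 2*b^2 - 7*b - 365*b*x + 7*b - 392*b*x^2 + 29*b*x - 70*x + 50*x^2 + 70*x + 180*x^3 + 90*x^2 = -10*b^3 + b^2*(-141*x - 35) + b*(-392*x^2 - 336*x) + 180*x^3 + 140*x^2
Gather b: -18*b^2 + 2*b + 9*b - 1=-18*b^2 + 11*b - 1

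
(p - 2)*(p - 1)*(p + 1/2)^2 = p^4 - 2*p^3 - 3*p^2/4 + 5*p/4 + 1/2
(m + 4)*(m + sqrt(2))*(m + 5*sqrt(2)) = m^3 + 4*m^2 + 6*sqrt(2)*m^2 + 10*m + 24*sqrt(2)*m + 40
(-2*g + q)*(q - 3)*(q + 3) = -2*g*q^2 + 18*g + q^3 - 9*q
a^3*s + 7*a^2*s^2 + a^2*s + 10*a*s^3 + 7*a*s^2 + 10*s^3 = (a + 2*s)*(a + 5*s)*(a*s + s)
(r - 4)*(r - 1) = r^2 - 5*r + 4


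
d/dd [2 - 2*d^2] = -4*d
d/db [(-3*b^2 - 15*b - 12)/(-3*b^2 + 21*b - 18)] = 2*(-6*b^2 + 2*b + 29)/(b^4 - 14*b^3 + 61*b^2 - 84*b + 36)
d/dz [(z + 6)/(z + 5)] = -1/(z + 5)^2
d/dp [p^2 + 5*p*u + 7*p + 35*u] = 2*p + 5*u + 7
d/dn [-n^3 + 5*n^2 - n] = -3*n^2 + 10*n - 1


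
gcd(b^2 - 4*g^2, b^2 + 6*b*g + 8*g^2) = b + 2*g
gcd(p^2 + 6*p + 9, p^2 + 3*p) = p + 3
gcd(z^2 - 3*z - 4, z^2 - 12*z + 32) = z - 4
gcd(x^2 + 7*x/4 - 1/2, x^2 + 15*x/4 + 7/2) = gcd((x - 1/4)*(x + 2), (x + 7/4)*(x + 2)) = x + 2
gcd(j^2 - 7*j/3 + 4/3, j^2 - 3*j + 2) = j - 1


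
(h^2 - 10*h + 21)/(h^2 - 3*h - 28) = (h - 3)/(h + 4)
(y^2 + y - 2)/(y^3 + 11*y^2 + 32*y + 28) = (y - 1)/(y^2 + 9*y + 14)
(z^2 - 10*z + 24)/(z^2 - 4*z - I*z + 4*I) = (z - 6)/(z - I)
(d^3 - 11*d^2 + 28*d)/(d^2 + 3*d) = (d^2 - 11*d + 28)/(d + 3)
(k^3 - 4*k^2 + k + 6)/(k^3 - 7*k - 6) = (k - 2)/(k + 2)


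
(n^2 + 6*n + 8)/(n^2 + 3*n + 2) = (n + 4)/(n + 1)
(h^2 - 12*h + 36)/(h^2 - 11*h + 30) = (h - 6)/(h - 5)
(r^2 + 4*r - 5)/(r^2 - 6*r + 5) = (r + 5)/(r - 5)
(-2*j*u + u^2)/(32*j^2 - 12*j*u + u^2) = u*(-2*j + u)/(32*j^2 - 12*j*u + u^2)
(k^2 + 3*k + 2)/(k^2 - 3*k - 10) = (k + 1)/(k - 5)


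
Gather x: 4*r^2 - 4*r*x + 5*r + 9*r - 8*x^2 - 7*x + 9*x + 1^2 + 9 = 4*r^2 + 14*r - 8*x^2 + x*(2 - 4*r) + 10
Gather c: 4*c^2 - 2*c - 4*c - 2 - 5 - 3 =4*c^2 - 6*c - 10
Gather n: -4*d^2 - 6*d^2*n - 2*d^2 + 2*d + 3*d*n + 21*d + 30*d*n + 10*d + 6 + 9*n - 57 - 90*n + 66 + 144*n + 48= -6*d^2 + 33*d + n*(-6*d^2 + 33*d + 63) + 63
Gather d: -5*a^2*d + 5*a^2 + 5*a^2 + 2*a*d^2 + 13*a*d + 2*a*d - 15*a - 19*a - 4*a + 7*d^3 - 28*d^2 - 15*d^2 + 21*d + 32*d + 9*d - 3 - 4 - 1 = 10*a^2 - 38*a + 7*d^3 + d^2*(2*a - 43) + d*(-5*a^2 + 15*a + 62) - 8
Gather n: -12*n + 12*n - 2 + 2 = 0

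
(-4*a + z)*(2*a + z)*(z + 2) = -8*a^2*z - 16*a^2 - 2*a*z^2 - 4*a*z + z^3 + 2*z^2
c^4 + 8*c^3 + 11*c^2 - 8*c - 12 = (c - 1)*(c + 1)*(c + 2)*(c + 6)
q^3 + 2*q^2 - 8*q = q*(q - 2)*(q + 4)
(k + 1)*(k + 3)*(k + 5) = k^3 + 9*k^2 + 23*k + 15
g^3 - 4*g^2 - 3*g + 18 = (g - 3)^2*(g + 2)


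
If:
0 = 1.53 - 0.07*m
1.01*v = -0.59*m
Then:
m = 21.86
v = -12.77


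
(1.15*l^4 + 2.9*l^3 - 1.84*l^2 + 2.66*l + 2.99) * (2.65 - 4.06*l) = -4.669*l^5 - 8.7265*l^4 + 15.1554*l^3 - 15.6756*l^2 - 5.0904*l + 7.9235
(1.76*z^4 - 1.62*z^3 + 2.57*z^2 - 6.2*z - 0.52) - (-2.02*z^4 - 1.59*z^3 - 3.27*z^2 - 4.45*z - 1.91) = 3.78*z^4 - 0.03*z^3 + 5.84*z^2 - 1.75*z + 1.39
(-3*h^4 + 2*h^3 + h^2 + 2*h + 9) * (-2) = 6*h^4 - 4*h^3 - 2*h^2 - 4*h - 18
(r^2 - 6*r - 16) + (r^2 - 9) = 2*r^2 - 6*r - 25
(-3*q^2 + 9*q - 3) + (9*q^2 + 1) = 6*q^2 + 9*q - 2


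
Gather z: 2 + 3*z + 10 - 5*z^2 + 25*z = -5*z^2 + 28*z + 12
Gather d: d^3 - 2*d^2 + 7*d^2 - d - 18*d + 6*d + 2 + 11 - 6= d^3 + 5*d^2 - 13*d + 7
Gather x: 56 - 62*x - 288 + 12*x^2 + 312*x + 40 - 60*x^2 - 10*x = -48*x^2 + 240*x - 192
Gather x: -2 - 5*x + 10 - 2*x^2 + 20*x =-2*x^2 + 15*x + 8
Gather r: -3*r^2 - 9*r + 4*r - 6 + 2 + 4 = -3*r^2 - 5*r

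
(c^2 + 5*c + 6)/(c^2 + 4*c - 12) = (c^2 + 5*c + 6)/(c^2 + 4*c - 12)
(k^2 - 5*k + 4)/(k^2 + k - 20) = (k - 1)/(k + 5)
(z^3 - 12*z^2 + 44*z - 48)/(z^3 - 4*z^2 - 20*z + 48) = (z - 4)/(z + 4)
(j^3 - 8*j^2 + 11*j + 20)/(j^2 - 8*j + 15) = (j^2 - 3*j - 4)/(j - 3)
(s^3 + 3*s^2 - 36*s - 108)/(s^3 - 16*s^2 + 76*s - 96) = (s^2 + 9*s + 18)/(s^2 - 10*s + 16)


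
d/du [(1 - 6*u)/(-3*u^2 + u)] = (-18*u^2 + 6*u - 1)/(u^2*(9*u^2 - 6*u + 1))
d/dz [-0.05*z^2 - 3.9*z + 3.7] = -0.1*z - 3.9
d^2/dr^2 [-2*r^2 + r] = -4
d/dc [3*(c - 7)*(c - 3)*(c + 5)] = 9*c^2 - 30*c - 87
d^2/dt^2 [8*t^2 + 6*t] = 16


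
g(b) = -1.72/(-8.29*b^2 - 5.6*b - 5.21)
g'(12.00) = -0.00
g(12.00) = 0.00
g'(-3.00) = 0.02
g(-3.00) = 0.03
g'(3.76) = -0.01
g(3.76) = 0.01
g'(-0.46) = 0.18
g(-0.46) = 0.39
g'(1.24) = -0.07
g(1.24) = 0.07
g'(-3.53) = 0.01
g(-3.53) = 0.02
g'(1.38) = -0.06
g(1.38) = 0.06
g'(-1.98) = 0.07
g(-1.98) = 0.06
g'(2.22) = -0.02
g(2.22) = 0.03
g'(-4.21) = 0.01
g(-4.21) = 0.01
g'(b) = -1.72*(16.58*b + 5.6)/(-8.29*b^2 - 5.6*b - 5.21)^2 = (-28.5176*b - 9.632)/(8.29*b^2 + 5.6*b + 5.21)^2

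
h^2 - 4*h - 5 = (h - 5)*(h + 1)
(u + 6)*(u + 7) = u^2 + 13*u + 42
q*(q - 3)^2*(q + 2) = q^4 - 4*q^3 - 3*q^2 + 18*q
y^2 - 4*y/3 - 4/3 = (y - 2)*(y + 2/3)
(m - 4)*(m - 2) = m^2 - 6*m + 8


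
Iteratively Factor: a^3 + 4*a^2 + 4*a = (a + 2)*(a^2 + 2*a) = (a + 2)^2*(a)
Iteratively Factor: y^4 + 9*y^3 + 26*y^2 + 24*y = (y)*(y^3 + 9*y^2 + 26*y + 24) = y*(y + 2)*(y^2 + 7*y + 12) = y*(y + 2)*(y + 4)*(y + 3)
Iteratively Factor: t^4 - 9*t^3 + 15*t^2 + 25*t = (t + 1)*(t^3 - 10*t^2 + 25*t) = t*(t + 1)*(t^2 - 10*t + 25) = t*(t - 5)*(t + 1)*(t - 5)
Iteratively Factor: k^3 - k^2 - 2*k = (k - 2)*(k^2 + k) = k*(k - 2)*(k + 1)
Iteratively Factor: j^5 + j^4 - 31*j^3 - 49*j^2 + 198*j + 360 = (j - 5)*(j^4 + 6*j^3 - j^2 - 54*j - 72) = (j - 5)*(j + 4)*(j^3 + 2*j^2 - 9*j - 18) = (j - 5)*(j + 2)*(j + 4)*(j^2 - 9) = (j - 5)*(j + 2)*(j + 3)*(j + 4)*(j - 3)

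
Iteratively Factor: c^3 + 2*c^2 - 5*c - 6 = (c - 2)*(c^2 + 4*c + 3) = (c - 2)*(c + 1)*(c + 3)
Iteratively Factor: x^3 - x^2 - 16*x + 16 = (x - 4)*(x^2 + 3*x - 4) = (x - 4)*(x - 1)*(x + 4)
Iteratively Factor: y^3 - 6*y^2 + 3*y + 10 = (y - 5)*(y^2 - y - 2) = (y - 5)*(y - 2)*(y + 1)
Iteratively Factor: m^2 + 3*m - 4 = (m - 1)*(m + 4)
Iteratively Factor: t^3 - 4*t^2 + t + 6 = (t - 2)*(t^2 - 2*t - 3) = (t - 2)*(t + 1)*(t - 3)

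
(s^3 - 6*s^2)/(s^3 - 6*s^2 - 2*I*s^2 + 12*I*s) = s/(s - 2*I)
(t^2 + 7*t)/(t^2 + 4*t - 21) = t/(t - 3)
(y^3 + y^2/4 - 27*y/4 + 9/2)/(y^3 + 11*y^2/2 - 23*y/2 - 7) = (4*y^2 + 9*y - 9)/(2*(2*y^2 + 15*y + 7))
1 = 1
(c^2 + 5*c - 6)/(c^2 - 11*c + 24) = (c^2 + 5*c - 6)/(c^2 - 11*c + 24)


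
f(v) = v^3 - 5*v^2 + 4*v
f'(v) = 3*v^2 - 10*v + 4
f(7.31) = 152.68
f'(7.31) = 91.21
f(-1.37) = -17.44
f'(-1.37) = 23.33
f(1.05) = -0.15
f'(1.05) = -3.19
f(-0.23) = -1.20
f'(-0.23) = 6.46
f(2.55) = -5.73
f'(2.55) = -1.99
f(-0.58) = -4.20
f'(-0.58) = 10.81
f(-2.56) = -59.79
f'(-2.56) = 49.26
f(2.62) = -5.86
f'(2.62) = -1.61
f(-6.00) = -420.00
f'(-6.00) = 172.00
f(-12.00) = -2496.00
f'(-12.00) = 556.00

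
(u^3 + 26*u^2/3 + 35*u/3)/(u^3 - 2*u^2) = (3*u^2 + 26*u + 35)/(3*u*(u - 2))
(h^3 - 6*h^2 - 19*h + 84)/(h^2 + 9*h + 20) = (h^2 - 10*h + 21)/(h + 5)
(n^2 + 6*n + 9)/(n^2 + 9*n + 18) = (n + 3)/(n + 6)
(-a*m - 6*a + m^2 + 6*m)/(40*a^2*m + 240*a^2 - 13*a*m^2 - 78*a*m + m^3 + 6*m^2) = (-a + m)/(40*a^2 - 13*a*m + m^2)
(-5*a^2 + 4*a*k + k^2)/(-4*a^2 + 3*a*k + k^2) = (5*a + k)/(4*a + k)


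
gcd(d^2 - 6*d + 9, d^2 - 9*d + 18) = d - 3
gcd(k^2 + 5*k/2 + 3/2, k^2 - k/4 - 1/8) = 1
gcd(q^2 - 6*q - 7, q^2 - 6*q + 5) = 1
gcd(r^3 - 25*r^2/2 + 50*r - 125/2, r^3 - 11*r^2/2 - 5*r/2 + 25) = r^2 - 15*r/2 + 25/2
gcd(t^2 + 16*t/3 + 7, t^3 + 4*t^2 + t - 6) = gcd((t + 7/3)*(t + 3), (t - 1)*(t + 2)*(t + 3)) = t + 3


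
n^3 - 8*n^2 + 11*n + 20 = (n - 5)*(n - 4)*(n + 1)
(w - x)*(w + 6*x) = w^2 + 5*w*x - 6*x^2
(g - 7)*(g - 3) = g^2 - 10*g + 21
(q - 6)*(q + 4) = q^2 - 2*q - 24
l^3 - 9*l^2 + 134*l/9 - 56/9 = (l - 7)*(l - 4/3)*(l - 2/3)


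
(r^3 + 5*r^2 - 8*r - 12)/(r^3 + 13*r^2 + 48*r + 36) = (r - 2)/(r + 6)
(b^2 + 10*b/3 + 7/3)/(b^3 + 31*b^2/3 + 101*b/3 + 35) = (b + 1)/(b^2 + 8*b + 15)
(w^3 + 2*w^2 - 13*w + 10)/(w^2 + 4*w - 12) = (w^2 + 4*w - 5)/(w + 6)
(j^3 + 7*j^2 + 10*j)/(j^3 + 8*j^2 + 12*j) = (j + 5)/(j + 6)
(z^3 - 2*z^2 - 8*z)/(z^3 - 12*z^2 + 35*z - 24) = z*(z^2 - 2*z - 8)/(z^3 - 12*z^2 + 35*z - 24)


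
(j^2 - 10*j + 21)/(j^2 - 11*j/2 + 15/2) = 2*(j - 7)/(2*j - 5)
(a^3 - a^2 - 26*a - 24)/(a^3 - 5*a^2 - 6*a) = (a + 4)/a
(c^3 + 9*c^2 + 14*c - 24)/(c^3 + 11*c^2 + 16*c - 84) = (c^2 + 3*c - 4)/(c^2 + 5*c - 14)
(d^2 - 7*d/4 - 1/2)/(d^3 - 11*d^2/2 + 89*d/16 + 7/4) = 4*(d - 2)/(4*d^2 - 23*d + 28)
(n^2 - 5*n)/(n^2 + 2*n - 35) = n/(n + 7)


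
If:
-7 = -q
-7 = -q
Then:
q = 7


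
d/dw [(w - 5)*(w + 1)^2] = 3*(w - 3)*(w + 1)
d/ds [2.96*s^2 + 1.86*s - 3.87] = 5.92*s + 1.86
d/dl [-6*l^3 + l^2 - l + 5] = -18*l^2 + 2*l - 1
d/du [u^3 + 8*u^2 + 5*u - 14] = 3*u^2 + 16*u + 5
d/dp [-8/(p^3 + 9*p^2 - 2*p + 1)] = 8*(3*p^2 + 18*p - 2)/(p^3 + 9*p^2 - 2*p + 1)^2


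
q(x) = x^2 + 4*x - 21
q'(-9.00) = -14.00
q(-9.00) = 24.00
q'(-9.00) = -14.00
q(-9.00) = 24.00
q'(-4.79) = -5.58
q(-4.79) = -17.22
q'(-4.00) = -4.00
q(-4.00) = -21.00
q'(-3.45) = -2.90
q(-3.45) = -22.90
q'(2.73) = 9.46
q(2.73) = -2.63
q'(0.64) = 5.28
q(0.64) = -18.03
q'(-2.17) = -0.34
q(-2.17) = -24.97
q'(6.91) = 17.82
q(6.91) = 54.39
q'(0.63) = 5.26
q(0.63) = -18.08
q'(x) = 2*x + 4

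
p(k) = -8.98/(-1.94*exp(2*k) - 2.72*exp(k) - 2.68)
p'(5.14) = -0.00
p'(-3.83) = -0.07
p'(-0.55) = -1.07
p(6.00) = 0.00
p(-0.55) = 1.83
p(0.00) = 1.22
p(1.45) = 0.18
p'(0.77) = -0.69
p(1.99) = 0.07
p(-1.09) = 2.35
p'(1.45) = -0.30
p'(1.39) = -0.33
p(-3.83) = 3.28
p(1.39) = 0.20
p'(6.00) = 0.00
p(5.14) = 0.00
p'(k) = -8.98*(3.88*exp(2*k) + 2.72*exp(k))/(-1.94*exp(2*k) - 2.72*exp(k) - 2.68)^2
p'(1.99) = -0.13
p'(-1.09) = -0.84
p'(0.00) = -1.10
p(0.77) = 0.51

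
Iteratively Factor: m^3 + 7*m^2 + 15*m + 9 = (m + 3)*(m^2 + 4*m + 3) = (m + 1)*(m + 3)*(m + 3)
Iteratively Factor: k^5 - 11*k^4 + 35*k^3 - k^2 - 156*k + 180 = (k - 3)*(k^4 - 8*k^3 + 11*k^2 + 32*k - 60) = (k - 3)*(k + 2)*(k^3 - 10*k^2 + 31*k - 30) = (k - 3)*(k - 2)*(k + 2)*(k^2 - 8*k + 15) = (k - 3)^2*(k - 2)*(k + 2)*(k - 5)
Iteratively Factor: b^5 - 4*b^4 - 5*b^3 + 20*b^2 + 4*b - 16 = (b - 2)*(b^4 - 2*b^3 - 9*b^2 + 2*b + 8) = (b - 2)*(b - 1)*(b^3 - b^2 - 10*b - 8) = (b - 2)*(b - 1)*(b + 1)*(b^2 - 2*b - 8) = (b - 2)*(b - 1)*(b + 1)*(b + 2)*(b - 4)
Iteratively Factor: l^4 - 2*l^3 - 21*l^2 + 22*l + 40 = (l - 5)*(l^3 + 3*l^2 - 6*l - 8) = (l - 5)*(l - 2)*(l^2 + 5*l + 4) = (l - 5)*(l - 2)*(l + 4)*(l + 1)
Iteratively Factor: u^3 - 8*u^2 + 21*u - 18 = (u - 3)*(u^2 - 5*u + 6) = (u - 3)^2*(u - 2)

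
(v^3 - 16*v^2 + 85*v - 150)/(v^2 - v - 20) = (v^2 - 11*v + 30)/(v + 4)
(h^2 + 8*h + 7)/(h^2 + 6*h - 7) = (h + 1)/(h - 1)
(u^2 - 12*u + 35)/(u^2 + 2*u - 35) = (u - 7)/(u + 7)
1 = 1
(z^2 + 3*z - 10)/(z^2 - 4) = (z + 5)/(z + 2)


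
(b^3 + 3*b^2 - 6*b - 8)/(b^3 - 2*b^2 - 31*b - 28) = (b - 2)/(b - 7)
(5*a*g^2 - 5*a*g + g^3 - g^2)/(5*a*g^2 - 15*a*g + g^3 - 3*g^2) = (g - 1)/(g - 3)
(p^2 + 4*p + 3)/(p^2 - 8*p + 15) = (p^2 + 4*p + 3)/(p^2 - 8*p + 15)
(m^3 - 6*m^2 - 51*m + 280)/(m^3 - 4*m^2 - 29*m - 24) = (m^2 + 2*m - 35)/(m^2 + 4*m + 3)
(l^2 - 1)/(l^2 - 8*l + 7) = (l + 1)/(l - 7)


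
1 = 1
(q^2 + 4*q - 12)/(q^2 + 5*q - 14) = (q + 6)/(q + 7)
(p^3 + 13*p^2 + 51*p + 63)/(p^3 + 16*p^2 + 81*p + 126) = (p + 3)/(p + 6)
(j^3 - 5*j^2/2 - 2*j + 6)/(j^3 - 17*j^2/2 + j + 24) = (j - 2)/(j - 8)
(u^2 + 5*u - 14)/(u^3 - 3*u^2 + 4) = (u + 7)/(u^2 - u - 2)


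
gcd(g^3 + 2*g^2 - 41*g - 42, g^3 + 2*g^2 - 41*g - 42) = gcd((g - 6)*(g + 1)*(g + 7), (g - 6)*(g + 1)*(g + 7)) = g^3 + 2*g^2 - 41*g - 42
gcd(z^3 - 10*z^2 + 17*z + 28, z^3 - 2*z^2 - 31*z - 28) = z^2 - 6*z - 7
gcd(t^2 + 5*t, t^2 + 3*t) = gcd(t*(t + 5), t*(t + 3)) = t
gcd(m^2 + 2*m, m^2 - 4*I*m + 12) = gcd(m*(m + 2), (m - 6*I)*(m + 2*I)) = 1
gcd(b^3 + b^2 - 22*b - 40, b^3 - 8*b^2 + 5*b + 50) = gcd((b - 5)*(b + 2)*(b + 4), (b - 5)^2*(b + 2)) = b^2 - 3*b - 10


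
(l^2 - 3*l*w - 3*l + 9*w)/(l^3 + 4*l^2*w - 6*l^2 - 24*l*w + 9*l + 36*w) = (l - 3*w)/(l^2 + 4*l*w - 3*l - 12*w)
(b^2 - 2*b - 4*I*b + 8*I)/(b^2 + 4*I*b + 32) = (b - 2)/(b + 8*I)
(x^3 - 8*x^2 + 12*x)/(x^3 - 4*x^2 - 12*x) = (x - 2)/(x + 2)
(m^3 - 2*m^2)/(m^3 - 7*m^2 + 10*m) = m/(m - 5)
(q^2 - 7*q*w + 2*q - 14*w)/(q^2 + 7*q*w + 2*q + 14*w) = (q - 7*w)/(q + 7*w)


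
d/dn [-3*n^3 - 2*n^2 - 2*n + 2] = -9*n^2 - 4*n - 2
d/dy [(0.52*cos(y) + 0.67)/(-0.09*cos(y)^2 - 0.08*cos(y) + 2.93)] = (0.0468*sin(y)^2 - 0.1206*cos(y) - 1.624)*sin(y)/(0.09*cos(y)^2 + 0.08*cos(y) - 2.93)^2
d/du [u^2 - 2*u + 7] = 2*u - 2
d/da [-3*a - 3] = -3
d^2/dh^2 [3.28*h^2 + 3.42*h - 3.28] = 6.56000000000000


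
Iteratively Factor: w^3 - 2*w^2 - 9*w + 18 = (w - 3)*(w^2 + w - 6) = (w - 3)*(w + 3)*(w - 2)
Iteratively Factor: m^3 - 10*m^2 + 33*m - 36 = (m - 3)*(m^2 - 7*m + 12) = (m - 4)*(m - 3)*(m - 3)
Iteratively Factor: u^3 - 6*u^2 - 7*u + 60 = (u - 4)*(u^2 - 2*u - 15) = (u - 5)*(u - 4)*(u + 3)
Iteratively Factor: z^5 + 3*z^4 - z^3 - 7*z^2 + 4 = (z - 1)*(z^4 + 4*z^3 + 3*z^2 - 4*z - 4) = (z - 1)*(z + 2)*(z^3 + 2*z^2 - z - 2) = (z - 1)*(z + 1)*(z + 2)*(z^2 + z - 2) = (z - 1)*(z + 1)*(z + 2)^2*(z - 1)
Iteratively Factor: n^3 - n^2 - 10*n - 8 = (n + 2)*(n^2 - 3*n - 4) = (n + 1)*(n + 2)*(n - 4)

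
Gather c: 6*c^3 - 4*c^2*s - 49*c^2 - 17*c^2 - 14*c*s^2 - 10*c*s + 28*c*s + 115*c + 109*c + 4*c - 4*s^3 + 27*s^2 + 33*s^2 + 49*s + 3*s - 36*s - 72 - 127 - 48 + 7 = 6*c^3 + c^2*(-4*s - 66) + c*(-14*s^2 + 18*s + 228) - 4*s^3 + 60*s^2 + 16*s - 240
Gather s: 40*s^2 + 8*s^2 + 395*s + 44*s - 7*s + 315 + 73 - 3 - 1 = 48*s^2 + 432*s + 384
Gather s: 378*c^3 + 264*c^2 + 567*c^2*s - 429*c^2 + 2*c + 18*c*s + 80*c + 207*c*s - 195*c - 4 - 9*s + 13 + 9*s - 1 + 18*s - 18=378*c^3 - 165*c^2 - 113*c + s*(567*c^2 + 225*c + 18) - 10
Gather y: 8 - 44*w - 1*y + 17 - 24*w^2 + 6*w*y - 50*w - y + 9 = -24*w^2 - 94*w + y*(6*w - 2) + 34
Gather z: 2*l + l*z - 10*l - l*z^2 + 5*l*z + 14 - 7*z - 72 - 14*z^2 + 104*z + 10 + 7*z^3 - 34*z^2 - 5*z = -8*l + 7*z^3 + z^2*(-l - 48) + z*(6*l + 92) - 48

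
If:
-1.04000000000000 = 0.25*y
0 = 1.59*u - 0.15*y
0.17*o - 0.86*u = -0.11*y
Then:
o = 0.71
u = -0.39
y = -4.16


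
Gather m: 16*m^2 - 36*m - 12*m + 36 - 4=16*m^2 - 48*m + 32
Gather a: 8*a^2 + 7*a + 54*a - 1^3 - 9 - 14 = 8*a^2 + 61*a - 24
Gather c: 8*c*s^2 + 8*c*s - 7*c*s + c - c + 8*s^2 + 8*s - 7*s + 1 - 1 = c*(8*s^2 + s) + 8*s^2 + s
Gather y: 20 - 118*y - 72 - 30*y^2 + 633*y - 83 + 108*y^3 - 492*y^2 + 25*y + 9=108*y^3 - 522*y^2 + 540*y - 126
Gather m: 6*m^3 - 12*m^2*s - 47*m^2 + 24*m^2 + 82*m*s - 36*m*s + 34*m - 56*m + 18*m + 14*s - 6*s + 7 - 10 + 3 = 6*m^3 + m^2*(-12*s - 23) + m*(46*s - 4) + 8*s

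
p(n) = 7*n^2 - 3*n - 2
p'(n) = 14*n - 3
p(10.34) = 715.39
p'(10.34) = 141.76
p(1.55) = 10.17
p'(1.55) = 18.70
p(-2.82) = 62.13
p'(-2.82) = -42.48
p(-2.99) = 69.55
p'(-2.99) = -44.86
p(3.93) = 94.32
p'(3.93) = 52.02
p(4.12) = 104.46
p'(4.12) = 54.68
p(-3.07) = 73.18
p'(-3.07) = -45.98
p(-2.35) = 43.71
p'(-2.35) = -35.90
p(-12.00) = 1042.00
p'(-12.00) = -171.00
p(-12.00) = 1042.00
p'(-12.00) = -171.00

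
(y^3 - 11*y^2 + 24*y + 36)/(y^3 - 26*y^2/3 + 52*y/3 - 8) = 3*(y^2 - 5*y - 6)/(3*y^2 - 8*y + 4)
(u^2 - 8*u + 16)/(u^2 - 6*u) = (u^2 - 8*u + 16)/(u*(u - 6))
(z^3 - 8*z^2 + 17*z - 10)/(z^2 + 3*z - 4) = (z^2 - 7*z + 10)/(z + 4)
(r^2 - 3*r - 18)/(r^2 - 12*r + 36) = (r + 3)/(r - 6)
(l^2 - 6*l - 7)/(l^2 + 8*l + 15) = (l^2 - 6*l - 7)/(l^2 + 8*l + 15)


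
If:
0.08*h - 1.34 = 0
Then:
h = 16.75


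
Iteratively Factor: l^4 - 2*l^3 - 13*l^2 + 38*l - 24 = (l - 1)*(l^3 - l^2 - 14*l + 24) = (l - 2)*(l - 1)*(l^2 + l - 12) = (l - 2)*(l - 1)*(l + 4)*(l - 3)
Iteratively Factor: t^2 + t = (t)*(t + 1)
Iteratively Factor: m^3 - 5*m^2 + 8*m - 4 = (m - 2)*(m^2 - 3*m + 2) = (m - 2)*(m - 1)*(m - 2)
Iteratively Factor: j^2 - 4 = (j - 2)*(j + 2)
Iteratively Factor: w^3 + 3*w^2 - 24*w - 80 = (w + 4)*(w^2 - w - 20) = (w + 4)^2*(w - 5)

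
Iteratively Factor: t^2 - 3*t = (t)*(t - 3)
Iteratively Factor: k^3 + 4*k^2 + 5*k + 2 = (k + 1)*(k^2 + 3*k + 2) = (k + 1)*(k + 2)*(k + 1)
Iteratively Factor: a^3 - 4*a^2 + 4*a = (a - 2)*(a^2 - 2*a) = a*(a - 2)*(a - 2)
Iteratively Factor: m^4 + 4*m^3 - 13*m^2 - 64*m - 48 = (m - 4)*(m^3 + 8*m^2 + 19*m + 12) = (m - 4)*(m + 1)*(m^2 + 7*m + 12) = (m - 4)*(m + 1)*(m + 3)*(m + 4)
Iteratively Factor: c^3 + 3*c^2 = (c + 3)*(c^2) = c*(c + 3)*(c)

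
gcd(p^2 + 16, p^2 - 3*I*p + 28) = p + 4*I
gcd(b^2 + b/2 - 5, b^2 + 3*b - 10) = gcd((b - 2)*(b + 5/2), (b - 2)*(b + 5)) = b - 2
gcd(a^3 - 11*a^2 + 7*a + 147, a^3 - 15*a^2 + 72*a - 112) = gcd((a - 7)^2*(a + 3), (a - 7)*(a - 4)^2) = a - 7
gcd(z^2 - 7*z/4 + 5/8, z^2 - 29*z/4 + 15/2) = z - 5/4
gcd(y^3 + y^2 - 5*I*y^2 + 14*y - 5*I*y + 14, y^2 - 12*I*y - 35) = y - 7*I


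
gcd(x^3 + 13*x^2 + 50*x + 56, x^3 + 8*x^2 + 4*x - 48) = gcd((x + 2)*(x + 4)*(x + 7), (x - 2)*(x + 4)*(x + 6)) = x + 4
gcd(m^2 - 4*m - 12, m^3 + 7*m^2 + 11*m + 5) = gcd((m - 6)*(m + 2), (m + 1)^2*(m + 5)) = 1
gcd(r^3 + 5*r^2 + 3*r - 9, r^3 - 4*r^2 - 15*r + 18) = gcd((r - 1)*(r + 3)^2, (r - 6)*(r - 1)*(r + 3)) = r^2 + 2*r - 3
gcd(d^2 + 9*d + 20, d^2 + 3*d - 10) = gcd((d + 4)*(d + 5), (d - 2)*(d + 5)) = d + 5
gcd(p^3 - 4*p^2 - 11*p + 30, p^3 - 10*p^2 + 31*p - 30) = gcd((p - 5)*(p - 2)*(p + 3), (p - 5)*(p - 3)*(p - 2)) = p^2 - 7*p + 10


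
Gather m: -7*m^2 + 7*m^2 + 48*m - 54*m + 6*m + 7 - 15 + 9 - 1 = 0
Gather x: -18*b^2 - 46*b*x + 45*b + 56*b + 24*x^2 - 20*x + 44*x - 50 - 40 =-18*b^2 + 101*b + 24*x^2 + x*(24 - 46*b) - 90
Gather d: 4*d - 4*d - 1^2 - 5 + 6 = 0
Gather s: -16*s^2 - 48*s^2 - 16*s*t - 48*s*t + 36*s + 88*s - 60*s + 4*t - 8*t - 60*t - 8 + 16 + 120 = -64*s^2 + s*(64 - 64*t) - 64*t + 128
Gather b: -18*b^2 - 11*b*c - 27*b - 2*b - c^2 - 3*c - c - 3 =-18*b^2 + b*(-11*c - 29) - c^2 - 4*c - 3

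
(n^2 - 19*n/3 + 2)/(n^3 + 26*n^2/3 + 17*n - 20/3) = (n - 6)/(n^2 + 9*n + 20)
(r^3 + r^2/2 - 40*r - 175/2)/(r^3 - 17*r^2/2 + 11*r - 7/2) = (2*r^2 + 15*r + 25)/(2*r^2 - 3*r + 1)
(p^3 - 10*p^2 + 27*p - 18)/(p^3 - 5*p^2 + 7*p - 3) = (p - 6)/(p - 1)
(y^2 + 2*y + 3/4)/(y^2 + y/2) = (y + 3/2)/y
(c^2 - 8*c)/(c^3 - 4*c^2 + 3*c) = (c - 8)/(c^2 - 4*c + 3)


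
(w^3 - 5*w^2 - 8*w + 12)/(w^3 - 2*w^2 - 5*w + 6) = (w - 6)/(w - 3)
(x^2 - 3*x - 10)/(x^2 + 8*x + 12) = (x - 5)/(x + 6)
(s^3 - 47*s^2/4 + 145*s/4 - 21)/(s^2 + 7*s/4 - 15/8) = 2*(s^2 - 11*s + 28)/(2*s + 5)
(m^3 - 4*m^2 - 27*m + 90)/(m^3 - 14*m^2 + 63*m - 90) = (m + 5)/(m - 5)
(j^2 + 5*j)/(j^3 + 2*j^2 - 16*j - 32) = j*(j + 5)/(j^3 + 2*j^2 - 16*j - 32)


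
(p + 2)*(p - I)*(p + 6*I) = p^3 + 2*p^2 + 5*I*p^2 + 6*p + 10*I*p + 12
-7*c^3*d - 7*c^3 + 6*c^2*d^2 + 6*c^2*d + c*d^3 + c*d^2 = (-c + d)*(7*c + d)*(c*d + c)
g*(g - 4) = g^2 - 4*g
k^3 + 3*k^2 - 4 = (k - 1)*(k + 2)^2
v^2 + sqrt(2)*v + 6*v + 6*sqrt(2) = (v + 6)*(v + sqrt(2))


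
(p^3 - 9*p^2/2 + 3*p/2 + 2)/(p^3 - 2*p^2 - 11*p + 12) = (p + 1/2)/(p + 3)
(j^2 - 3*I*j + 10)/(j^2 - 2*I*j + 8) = (j - 5*I)/(j - 4*I)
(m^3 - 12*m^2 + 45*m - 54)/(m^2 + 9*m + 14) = (m^3 - 12*m^2 + 45*m - 54)/(m^2 + 9*m + 14)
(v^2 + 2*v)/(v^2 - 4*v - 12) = v/(v - 6)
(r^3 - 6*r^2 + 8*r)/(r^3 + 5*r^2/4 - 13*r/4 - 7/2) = 4*r*(r^2 - 6*r + 8)/(4*r^3 + 5*r^2 - 13*r - 14)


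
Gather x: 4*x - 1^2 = 4*x - 1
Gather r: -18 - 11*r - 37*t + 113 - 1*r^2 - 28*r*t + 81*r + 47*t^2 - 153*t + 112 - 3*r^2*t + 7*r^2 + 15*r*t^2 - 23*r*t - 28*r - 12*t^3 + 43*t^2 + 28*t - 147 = r^2*(6 - 3*t) + r*(15*t^2 - 51*t + 42) - 12*t^3 + 90*t^2 - 162*t + 60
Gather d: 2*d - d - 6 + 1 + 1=d - 4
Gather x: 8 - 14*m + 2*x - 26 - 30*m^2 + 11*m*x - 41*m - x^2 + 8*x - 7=-30*m^2 - 55*m - x^2 + x*(11*m + 10) - 25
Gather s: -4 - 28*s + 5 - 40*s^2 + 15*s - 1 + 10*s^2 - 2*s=-30*s^2 - 15*s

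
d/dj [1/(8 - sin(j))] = cos(j)/(sin(j) - 8)^2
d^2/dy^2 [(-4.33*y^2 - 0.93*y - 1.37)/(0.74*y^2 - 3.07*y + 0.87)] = (3.5527136788005e-15*y^4 - 20.692324*y^3 + 12.224652*y^2 + 22.2666*y - 35.582842)/(0.405224*y^6 - 5.043396*y^5 + 22.352514*y^4 - 40.793239*y^3 + 26.279307*y^2 - 6.971049*y + 0.658503)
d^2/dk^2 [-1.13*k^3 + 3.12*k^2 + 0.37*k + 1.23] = 6.24 - 6.78*k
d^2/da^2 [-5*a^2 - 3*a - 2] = -10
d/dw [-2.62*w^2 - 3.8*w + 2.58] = -5.24*w - 3.8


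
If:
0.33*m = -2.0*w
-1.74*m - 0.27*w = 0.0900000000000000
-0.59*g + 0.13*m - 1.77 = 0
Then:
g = -3.01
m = -0.05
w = 0.01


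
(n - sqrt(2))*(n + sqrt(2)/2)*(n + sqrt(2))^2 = n^4 + 3*sqrt(2)*n^3/2 - n^2 - 3*sqrt(2)*n - 2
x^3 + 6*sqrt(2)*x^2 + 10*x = x*(x + sqrt(2))*(x + 5*sqrt(2))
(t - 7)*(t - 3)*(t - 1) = t^3 - 11*t^2 + 31*t - 21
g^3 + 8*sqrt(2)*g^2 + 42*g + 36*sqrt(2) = (g + 2*sqrt(2))*(g + 3*sqrt(2))^2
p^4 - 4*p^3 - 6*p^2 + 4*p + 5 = (p - 5)*(p - 1)*(p + 1)^2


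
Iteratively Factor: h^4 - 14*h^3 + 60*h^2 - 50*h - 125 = (h - 5)*(h^3 - 9*h^2 + 15*h + 25) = (h - 5)^2*(h^2 - 4*h - 5) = (h - 5)^2*(h + 1)*(h - 5)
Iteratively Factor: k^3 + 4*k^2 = (k)*(k^2 + 4*k) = k*(k + 4)*(k)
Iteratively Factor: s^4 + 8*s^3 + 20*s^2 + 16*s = (s + 2)*(s^3 + 6*s^2 + 8*s) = s*(s + 2)*(s^2 + 6*s + 8) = s*(s + 2)*(s + 4)*(s + 2)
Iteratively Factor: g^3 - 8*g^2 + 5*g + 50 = (g - 5)*(g^2 - 3*g - 10) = (g - 5)^2*(g + 2)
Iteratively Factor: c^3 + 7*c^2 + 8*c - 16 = (c + 4)*(c^2 + 3*c - 4) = (c + 4)^2*(c - 1)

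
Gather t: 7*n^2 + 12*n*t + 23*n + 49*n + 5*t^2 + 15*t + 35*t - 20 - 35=7*n^2 + 72*n + 5*t^2 + t*(12*n + 50) - 55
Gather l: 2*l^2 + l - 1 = 2*l^2 + l - 1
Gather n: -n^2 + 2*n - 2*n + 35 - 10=25 - n^2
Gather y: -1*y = -y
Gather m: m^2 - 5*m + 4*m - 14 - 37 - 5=m^2 - m - 56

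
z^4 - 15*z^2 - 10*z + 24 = (z - 4)*(z - 1)*(z + 2)*(z + 3)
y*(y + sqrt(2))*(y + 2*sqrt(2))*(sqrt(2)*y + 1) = sqrt(2)*y^4 + 7*y^3 + 7*sqrt(2)*y^2 + 4*y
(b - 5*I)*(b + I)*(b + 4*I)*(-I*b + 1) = -I*b^4 + b^3 - 21*I*b^2 + 41*b + 20*I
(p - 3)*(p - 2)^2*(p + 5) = p^4 - 2*p^3 - 19*p^2 + 68*p - 60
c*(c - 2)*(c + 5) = c^3 + 3*c^2 - 10*c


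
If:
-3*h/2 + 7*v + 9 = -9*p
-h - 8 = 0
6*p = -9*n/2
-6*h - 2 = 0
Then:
No Solution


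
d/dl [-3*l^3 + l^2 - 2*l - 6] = -9*l^2 + 2*l - 2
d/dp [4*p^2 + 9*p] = 8*p + 9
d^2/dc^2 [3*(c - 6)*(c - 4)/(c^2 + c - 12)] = 6*(-11*c^3 + 108*c^2 - 288*c + 336)/(c^6 + 3*c^5 - 33*c^4 - 71*c^3 + 396*c^2 + 432*c - 1728)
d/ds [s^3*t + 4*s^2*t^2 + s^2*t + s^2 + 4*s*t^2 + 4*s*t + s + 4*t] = 3*s^2*t + 8*s*t^2 + 2*s*t + 2*s + 4*t^2 + 4*t + 1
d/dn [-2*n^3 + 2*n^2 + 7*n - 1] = -6*n^2 + 4*n + 7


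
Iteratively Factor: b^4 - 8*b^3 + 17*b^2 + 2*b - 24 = (b - 2)*(b^3 - 6*b^2 + 5*b + 12) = (b - 2)*(b + 1)*(b^2 - 7*b + 12) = (b - 4)*(b - 2)*(b + 1)*(b - 3)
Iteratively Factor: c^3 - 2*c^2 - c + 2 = (c + 1)*(c^2 - 3*c + 2) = (c - 1)*(c + 1)*(c - 2)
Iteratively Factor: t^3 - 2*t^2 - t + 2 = (t - 2)*(t^2 - 1) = (t - 2)*(t - 1)*(t + 1)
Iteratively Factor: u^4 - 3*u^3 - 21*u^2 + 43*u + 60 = (u - 3)*(u^3 - 21*u - 20) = (u - 3)*(u + 4)*(u^2 - 4*u - 5) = (u - 3)*(u + 1)*(u + 4)*(u - 5)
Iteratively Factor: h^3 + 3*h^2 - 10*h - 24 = (h - 3)*(h^2 + 6*h + 8) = (h - 3)*(h + 4)*(h + 2)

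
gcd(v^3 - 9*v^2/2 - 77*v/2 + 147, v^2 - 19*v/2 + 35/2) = v - 7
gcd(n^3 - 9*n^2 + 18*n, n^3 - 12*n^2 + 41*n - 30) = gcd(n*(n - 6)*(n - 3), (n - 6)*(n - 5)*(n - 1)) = n - 6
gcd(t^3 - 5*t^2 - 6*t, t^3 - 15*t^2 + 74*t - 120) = t - 6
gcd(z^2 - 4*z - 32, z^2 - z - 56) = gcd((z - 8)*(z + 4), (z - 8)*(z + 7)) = z - 8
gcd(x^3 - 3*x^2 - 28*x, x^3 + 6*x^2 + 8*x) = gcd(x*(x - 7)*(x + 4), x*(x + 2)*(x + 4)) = x^2 + 4*x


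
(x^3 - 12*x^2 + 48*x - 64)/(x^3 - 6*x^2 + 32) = (x - 4)/(x + 2)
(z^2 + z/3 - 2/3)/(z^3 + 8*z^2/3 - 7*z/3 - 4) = (3*z - 2)/(3*z^2 + 5*z - 12)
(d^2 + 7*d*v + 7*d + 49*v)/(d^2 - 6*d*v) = (d^2 + 7*d*v + 7*d + 49*v)/(d*(d - 6*v))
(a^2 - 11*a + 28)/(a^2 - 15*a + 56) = (a - 4)/(a - 8)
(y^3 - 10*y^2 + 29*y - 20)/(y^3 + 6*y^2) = (y^3 - 10*y^2 + 29*y - 20)/(y^2*(y + 6))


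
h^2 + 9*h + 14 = (h + 2)*(h + 7)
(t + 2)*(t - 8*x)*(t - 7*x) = t^3 - 15*t^2*x + 2*t^2 + 56*t*x^2 - 30*t*x + 112*x^2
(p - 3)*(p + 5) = p^2 + 2*p - 15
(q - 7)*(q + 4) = q^2 - 3*q - 28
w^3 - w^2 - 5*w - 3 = (w - 3)*(w + 1)^2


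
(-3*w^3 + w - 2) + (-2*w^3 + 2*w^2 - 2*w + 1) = -5*w^3 + 2*w^2 - w - 1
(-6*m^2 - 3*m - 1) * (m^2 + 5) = -6*m^4 - 3*m^3 - 31*m^2 - 15*m - 5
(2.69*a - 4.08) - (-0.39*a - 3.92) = 3.08*a - 0.16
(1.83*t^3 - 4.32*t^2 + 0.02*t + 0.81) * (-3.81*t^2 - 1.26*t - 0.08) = -6.9723*t^5 + 14.1534*t^4 + 5.2206*t^3 - 2.7657*t^2 - 1.0222*t - 0.0648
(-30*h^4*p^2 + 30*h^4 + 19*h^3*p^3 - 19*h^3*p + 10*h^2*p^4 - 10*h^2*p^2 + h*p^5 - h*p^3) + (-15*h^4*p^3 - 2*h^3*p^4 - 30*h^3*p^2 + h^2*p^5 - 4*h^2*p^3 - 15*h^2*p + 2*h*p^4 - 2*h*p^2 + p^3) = -15*h^4*p^3 - 30*h^4*p^2 + 30*h^4 - 2*h^3*p^4 + 19*h^3*p^3 - 30*h^3*p^2 - 19*h^3*p + h^2*p^5 + 10*h^2*p^4 - 4*h^2*p^3 - 10*h^2*p^2 - 15*h^2*p + h*p^5 + 2*h*p^4 - h*p^3 - 2*h*p^2 + p^3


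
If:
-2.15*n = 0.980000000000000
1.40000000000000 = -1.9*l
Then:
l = -0.74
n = -0.46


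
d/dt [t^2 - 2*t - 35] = 2*t - 2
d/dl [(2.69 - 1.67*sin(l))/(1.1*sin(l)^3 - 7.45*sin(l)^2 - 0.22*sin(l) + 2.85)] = (3.674*sin(l)^3 - 21.3185*sin(l)^2 + 40.081*sin(l) - 4.1677)*cos(l)/(1.21*sin(l)^6 - 16.39*sin(l)^5 + 55.0185*sin(l)^4 + 9.548*sin(l)^3 - 42.4166*sin(l)^2 - 1.254*sin(l) + 8.1225)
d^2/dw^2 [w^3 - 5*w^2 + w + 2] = 6*w - 10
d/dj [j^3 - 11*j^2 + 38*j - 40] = 3*j^2 - 22*j + 38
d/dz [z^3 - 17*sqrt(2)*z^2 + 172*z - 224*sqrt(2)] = 3*z^2 - 34*sqrt(2)*z + 172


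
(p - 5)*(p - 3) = p^2 - 8*p + 15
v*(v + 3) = v^2 + 3*v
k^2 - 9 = (k - 3)*(k + 3)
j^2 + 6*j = j*(j + 6)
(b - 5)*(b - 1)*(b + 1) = b^3 - 5*b^2 - b + 5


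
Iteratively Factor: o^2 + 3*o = (o)*(o + 3)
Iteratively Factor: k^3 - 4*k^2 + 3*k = (k - 3)*(k^2 - k) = (k - 3)*(k - 1)*(k)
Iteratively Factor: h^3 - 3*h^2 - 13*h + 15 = (h + 3)*(h^2 - 6*h + 5) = (h - 5)*(h + 3)*(h - 1)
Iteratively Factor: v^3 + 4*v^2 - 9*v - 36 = (v + 4)*(v^2 - 9) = (v + 3)*(v + 4)*(v - 3)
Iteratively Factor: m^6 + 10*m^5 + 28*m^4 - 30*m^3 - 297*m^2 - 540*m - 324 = (m + 2)*(m^5 + 8*m^4 + 12*m^3 - 54*m^2 - 189*m - 162) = (m - 3)*(m + 2)*(m^4 + 11*m^3 + 45*m^2 + 81*m + 54) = (m - 3)*(m + 2)*(m + 3)*(m^3 + 8*m^2 + 21*m + 18) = (m - 3)*(m + 2)*(m + 3)^2*(m^2 + 5*m + 6) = (m - 3)*(m + 2)^2*(m + 3)^2*(m + 3)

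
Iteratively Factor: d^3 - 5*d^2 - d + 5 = (d - 5)*(d^2 - 1) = (d - 5)*(d + 1)*(d - 1)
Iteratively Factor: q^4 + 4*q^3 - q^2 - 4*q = (q)*(q^3 + 4*q^2 - q - 4) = q*(q - 1)*(q^2 + 5*q + 4) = q*(q - 1)*(q + 4)*(q + 1)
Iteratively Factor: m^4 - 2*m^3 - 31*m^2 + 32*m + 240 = (m + 3)*(m^3 - 5*m^2 - 16*m + 80) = (m + 3)*(m + 4)*(m^2 - 9*m + 20) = (m - 5)*(m + 3)*(m + 4)*(m - 4)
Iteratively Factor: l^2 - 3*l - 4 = (l + 1)*(l - 4)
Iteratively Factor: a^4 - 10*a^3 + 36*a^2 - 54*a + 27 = (a - 1)*(a^3 - 9*a^2 + 27*a - 27) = (a - 3)*(a - 1)*(a^2 - 6*a + 9) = (a - 3)^2*(a - 1)*(a - 3)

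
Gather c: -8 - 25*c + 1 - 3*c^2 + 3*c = -3*c^2 - 22*c - 7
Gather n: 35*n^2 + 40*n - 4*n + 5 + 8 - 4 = 35*n^2 + 36*n + 9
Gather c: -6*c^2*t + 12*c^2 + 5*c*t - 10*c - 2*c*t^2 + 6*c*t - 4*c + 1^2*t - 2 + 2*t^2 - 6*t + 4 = c^2*(12 - 6*t) + c*(-2*t^2 + 11*t - 14) + 2*t^2 - 5*t + 2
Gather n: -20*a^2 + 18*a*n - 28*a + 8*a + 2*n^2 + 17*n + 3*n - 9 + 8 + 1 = -20*a^2 - 20*a + 2*n^2 + n*(18*a + 20)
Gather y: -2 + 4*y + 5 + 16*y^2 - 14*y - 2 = 16*y^2 - 10*y + 1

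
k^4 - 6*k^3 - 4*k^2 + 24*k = k*(k - 6)*(k - 2)*(k + 2)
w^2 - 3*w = w*(w - 3)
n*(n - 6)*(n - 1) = n^3 - 7*n^2 + 6*n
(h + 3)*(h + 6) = h^2 + 9*h + 18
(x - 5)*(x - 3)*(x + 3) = x^3 - 5*x^2 - 9*x + 45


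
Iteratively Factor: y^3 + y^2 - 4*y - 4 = (y + 2)*(y^2 - y - 2) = (y + 1)*(y + 2)*(y - 2)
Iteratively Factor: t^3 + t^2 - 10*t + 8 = (t - 1)*(t^2 + 2*t - 8) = (t - 2)*(t - 1)*(t + 4)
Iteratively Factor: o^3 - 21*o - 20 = (o + 1)*(o^2 - o - 20) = (o + 1)*(o + 4)*(o - 5)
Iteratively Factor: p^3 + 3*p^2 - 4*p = (p + 4)*(p^2 - p) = p*(p + 4)*(p - 1)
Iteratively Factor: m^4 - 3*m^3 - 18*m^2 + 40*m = (m - 5)*(m^3 + 2*m^2 - 8*m) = (m - 5)*(m + 4)*(m^2 - 2*m) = m*(m - 5)*(m + 4)*(m - 2)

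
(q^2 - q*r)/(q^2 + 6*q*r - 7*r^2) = q/(q + 7*r)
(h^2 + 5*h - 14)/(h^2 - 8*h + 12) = (h + 7)/(h - 6)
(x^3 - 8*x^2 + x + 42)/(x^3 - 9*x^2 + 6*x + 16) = (x^3 - 8*x^2 + x + 42)/(x^3 - 9*x^2 + 6*x + 16)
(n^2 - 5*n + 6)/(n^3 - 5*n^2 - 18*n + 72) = (n - 2)/(n^2 - 2*n - 24)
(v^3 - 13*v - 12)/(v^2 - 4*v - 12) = (-v^3 + 13*v + 12)/(-v^2 + 4*v + 12)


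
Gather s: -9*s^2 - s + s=-9*s^2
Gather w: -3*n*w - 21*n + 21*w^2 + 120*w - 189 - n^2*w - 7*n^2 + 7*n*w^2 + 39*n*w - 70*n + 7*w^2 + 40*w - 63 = -7*n^2 - 91*n + w^2*(7*n + 28) + w*(-n^2 + 36*n + 160) - 252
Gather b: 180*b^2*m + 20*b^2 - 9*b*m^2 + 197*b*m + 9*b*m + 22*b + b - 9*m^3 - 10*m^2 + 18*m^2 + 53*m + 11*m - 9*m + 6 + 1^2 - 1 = b^2*(180*m + 20) + b*(-9*m^2 + 206*m + 23) - 9*m^3 + 8*m^2 + 55*m + 6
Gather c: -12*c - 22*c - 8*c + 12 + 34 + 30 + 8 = 84 - 42*c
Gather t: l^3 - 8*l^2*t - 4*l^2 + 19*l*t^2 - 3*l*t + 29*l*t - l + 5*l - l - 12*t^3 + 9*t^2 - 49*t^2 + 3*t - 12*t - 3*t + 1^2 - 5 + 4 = l^3 - 4*l^2 + 3*l - 12*t^3 + t^2*(19*l - 40) + t*(-8*l^2 + 26*l - 12)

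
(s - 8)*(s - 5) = s^2 - 13*s + 40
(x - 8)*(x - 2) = x^2 - 10*x + 16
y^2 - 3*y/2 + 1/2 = (y - 1)*(y - 1/2)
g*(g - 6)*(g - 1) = g^3 - 7*g^2 + 6*g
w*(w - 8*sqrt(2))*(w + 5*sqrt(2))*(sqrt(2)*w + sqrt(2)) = sqrt(2)*w^4 - 6*w^3 + sqrt(2)*w^3 - 80*sqrt(2)*w^2 - 6*w^2 - 80*sqrt(2)*w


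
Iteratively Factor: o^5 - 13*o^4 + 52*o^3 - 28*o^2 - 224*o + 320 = (o - 4)*(o^4 - 9*o^3 + 16*o^2 + 36*o - 80) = (o - 4)*(o - 2)*(o^3 - 7*o^2 + 2*o + 40) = (o - 4)*(o - 2)*(o + 2)*(o^2 - 9*o + 20) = (o - 5)*(o - 4)*(o - 2)*(o + 2)*(o - 4)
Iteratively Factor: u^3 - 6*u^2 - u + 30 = (u - 5)*(u^2 - u - 6) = (u - 5)*(u + 2)*(u - 3)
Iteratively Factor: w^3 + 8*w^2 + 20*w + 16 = (w + 2)*(w^2 + 6*w + 8) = (w + 2)*(w + 4)*(w + 2)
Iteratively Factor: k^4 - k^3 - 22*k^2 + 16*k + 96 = (k + 2)*(k^3 - 3*k^2 - 16*k + 48) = (k + 2)*(k + 4)*(k^2 - 7*k + 12) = (k - 4)*(k + 2)*(k + 4)*(k - 3)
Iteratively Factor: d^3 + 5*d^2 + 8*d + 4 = (d + 2)*(d^2 + 3*d + 2) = (d + 1)*(d + 2)*(d + 2)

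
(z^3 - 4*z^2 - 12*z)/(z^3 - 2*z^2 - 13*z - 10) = z*(z - 6)/(z^2 - 4*z - 5)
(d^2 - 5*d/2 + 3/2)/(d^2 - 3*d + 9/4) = 2*(d - 1)/(2*d - 3)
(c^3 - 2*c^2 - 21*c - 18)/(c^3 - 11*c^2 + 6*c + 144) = (c + 1)/(c - 8)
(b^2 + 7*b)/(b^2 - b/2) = 2*(b + 7)/(2*b - 1)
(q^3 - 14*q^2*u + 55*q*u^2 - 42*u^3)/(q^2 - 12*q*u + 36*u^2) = (q^2 - 8*q*u + 7*u^2)/(q - 6*u)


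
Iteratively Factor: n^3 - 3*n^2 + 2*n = (n - 2)*(n^2 - n) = (n - 2)*(n - 1)*(n)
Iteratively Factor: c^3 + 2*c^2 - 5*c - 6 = (c + 1)*(c^2 + c - 6) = (c - 2)*(c + 1)*(c + 3)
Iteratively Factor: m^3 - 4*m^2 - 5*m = (m + 1)*(m^2 - 5*m) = m*(m + 1)*(m - 5)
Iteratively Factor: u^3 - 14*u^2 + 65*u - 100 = (u - 4)*(u^2 - 10*u + 25) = (u - 5)*(u - 4)*(u - 5)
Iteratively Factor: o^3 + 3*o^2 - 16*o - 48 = (o - 4)*(o^2 + 7*o + 12) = (o - 4)*(o + 3)*(o + 4)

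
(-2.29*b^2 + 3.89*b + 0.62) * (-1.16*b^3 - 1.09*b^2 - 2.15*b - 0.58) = 2.6564*b^5 - 2.0163*b^4 - 0.0358000000000009*b^3 - 7.7111*b^2 - 3.5892*b - 0.3596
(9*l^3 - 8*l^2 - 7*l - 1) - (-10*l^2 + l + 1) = 9*l^3 + 2*l^2 - 8*l - 2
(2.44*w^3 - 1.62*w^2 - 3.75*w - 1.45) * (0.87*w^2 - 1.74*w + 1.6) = 2.1228*w^5 - 5.655*w^4 + 3.4603*w^3 + 2.6715*w^2 - 3.477*w - 2.32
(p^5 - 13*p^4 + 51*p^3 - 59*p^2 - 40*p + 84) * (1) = p^5 - 13*p^4 + 51*p^3 - 59*p^2 - 40*p + 84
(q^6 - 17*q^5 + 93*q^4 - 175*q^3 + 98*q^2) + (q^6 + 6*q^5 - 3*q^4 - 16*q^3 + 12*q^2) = 2*q^6 - 11*q^5 + 90*q^4 - 191*q^3 + 110*q^2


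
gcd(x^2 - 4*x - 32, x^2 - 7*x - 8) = x - 8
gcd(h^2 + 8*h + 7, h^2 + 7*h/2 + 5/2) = h + 1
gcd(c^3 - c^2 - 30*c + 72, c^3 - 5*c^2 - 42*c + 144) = c^2 + 3*c - 18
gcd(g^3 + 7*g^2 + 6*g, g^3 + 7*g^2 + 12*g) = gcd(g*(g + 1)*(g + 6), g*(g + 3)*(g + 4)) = g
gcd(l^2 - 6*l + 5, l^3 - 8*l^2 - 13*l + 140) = l - 5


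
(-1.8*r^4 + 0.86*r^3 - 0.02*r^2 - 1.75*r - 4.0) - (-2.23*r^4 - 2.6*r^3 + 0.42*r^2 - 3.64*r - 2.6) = 0.43*r^4 + 3.46*r^3 - 0.44*r^2 + 1.89*r - 1.4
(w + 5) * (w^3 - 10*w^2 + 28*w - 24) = w^4 - 5*w^3 - 22*w^2 + 116*w - 120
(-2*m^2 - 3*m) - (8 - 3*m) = -2*m^2 - 8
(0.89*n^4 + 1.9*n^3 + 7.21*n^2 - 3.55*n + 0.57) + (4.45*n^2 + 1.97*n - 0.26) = 0.89*n^4 + 1.9*n^3 + 11.66*n^2 - 1.58*n + 0.31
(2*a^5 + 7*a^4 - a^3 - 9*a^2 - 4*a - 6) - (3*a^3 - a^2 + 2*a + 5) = 2*a^5 + 7*a^4 - 4*a^3 - 8*a^2 - 6*a - 11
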